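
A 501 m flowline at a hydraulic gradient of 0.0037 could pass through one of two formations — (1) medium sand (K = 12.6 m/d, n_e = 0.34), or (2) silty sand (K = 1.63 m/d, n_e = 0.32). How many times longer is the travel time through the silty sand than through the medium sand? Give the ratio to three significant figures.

7.28

Unit 1 (medium sand): v = 12.6×0.0037/0.34 = 0.1371 m/d, t = 501/0.1371 = 3654 d
Unit 2 (silty sand): v = 1.63×0.0037/0.32 = 0.01885 m/d, t = 501/0.01885 = 26580 d
t(silty sand) / t(medium sand) = 26580/3654 = 7.28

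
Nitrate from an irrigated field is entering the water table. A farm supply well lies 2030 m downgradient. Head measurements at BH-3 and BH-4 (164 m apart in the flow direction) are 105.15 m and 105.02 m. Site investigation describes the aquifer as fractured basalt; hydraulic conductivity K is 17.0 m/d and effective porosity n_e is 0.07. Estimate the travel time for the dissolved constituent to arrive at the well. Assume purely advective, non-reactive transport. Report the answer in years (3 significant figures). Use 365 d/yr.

Hydraulic gradient i = (105.15 − 105.02) / 164 = 0.13 / 164 = 7.927e-4
Specific discharge q = 17.0 × 7.927e-4 = 0.01348 m/d
v_s = q/n_e = 0.01348/0.07 = 0.1925 m/d
t = L / v = 2030 / 0.1925 = 10540 d
   = 10540 / 365 = 28.9 yr

28.9 years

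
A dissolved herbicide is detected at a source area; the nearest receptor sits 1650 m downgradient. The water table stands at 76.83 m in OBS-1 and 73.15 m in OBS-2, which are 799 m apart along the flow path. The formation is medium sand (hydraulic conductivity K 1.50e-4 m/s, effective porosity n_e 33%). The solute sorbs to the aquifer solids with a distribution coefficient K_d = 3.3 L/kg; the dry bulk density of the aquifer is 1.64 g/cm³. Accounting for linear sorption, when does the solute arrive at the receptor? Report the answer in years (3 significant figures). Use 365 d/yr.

435 years

Hydraulic gradient i = (76.83 − 73.15) / 799 = 3.68 / 799 = 0.004606
K = 1.50e-4 m/s × 86400 s/d = 12.96 m/d
q = Ki = 12.96 × 0.004606 = 0.05969 m/d
Average linear velocity = 0.05969 / 0.33 = 0.1809 m/d
Retardation R = 1 + ρ_b·K_d/n = 1 + 1.64×3.3/0.33 = 17.40
Contaminant velocity v_c = v/R = 0.1809/17.40 = 0.01040 m/d
t = L/v_c = 1650/0.01040 = 158700 d
   = 158700/365 = 435 yr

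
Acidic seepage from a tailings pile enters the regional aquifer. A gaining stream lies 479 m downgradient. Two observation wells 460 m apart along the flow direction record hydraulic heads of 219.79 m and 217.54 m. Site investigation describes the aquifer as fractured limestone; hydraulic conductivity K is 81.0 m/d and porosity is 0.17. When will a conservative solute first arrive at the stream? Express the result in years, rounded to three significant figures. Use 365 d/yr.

0.563 years

Hydraulic gradient i = (219.79 − 217.54) / 460 = 2.25 / 460 = 0.004891
q = Ki = 81.0 × 0.004891 = 0.3962 m/d
Seepage velocity v = q / n = 0.3962 / 0.17 = 2.331 m/d
t = L / v = 479 / 2.331 = 205.5 d
   = 205.5 / 365 = 0.563 yr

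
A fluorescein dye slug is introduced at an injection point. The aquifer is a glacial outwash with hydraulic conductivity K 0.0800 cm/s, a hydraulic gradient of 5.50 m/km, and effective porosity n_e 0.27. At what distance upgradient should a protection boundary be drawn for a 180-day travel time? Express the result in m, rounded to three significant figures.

K = 0.0800 cm/s × 864 = 69.12 m/d
Specific discharge q = 69.12 × 0.0055 = 0.3802 m/d
Seepage velocity v = q / n = 0.3802 / 0.27 = 1.408 m/d
L = v × T = 1.408 × 180 = 253.4 m

253 m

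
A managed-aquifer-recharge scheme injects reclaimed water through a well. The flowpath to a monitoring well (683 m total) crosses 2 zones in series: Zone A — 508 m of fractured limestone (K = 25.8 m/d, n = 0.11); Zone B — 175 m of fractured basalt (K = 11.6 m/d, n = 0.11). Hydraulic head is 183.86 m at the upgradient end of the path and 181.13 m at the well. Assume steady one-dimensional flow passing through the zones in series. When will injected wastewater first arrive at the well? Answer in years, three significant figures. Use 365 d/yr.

2.62 years

Total head drop ΔH = 183.86 − 181.13 = 2.73 m
Steady 1-D flow in series ⇒ the Darcy flux q is identical in every zone and the zone head losses add (resistances L/K in series).
Σ(L/K) = 508/25.8 + 175/11.6 = 19.69 + 15.09 = 34.78 d
q = ΔH / Σ(L/K) = 2.73 / 34.78 = 0.07850 m/d (same in every zone)
Zone A: v = q/n = 0.07850/0.11 = 0.7137 m/d → t_A = 508/0.7137 = 711.8 d
Zone B: v = q/n = 0.07850/0.11 = 0.7137 m/d → t_B = 175/0.7137 = 245.2 d
Total t = 711.8 + 245.2 = 957.0 d
   = 957.0 / 365 = 2.62 yr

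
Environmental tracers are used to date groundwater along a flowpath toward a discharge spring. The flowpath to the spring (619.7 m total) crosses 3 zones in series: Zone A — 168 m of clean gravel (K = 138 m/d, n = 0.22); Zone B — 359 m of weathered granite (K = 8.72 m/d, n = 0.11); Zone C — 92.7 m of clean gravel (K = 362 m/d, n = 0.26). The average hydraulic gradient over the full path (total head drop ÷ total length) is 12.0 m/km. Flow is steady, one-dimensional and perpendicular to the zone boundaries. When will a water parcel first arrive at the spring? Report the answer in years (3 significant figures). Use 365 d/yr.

Steady 1-D flow in series ⇒ the Darcy flux q is identical in every zone and the zone head losses add (resistances L/K in series).
Σ(L/K) = 168/138 + 359/8.72 + 92.7/362 = 1.217 + 41.17 + 0.2561 = 42.64 d
K_eq = L_total / Σ(L/K) = 619.7 / 42.64 = 14.53 m/d
q = K_eq · i = 14.53 × 0.012 = 0.1744 m/d (same in every zone)
Zone A: v = q/n = 0.1744/0.22 = 0.7927 m/d → t_A = 168/0.7927 = 211.9 d
Zone B: v = q/n = 0.1744/0.11 = 1.585 m/d → t_B = 359/1.585 = 226.5 d
Zone C: v = q/n = 0.1744/0.26 = 0.6707 m/d → t_C = 92.7/0.6707 = 138.2 d
Total t = 211.9 + 226.5 + 138.2 = 576.6 d
   = 576.6 / 365 = 1.58 yr

1.58 years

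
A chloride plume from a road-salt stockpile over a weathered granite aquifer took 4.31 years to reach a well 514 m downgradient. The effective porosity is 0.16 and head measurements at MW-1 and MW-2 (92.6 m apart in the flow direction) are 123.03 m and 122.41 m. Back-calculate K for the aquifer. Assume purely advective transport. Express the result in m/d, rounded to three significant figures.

Hydraulic gradient i = (123.03 − 122.41) / 92.6 = 0.62 / 92.6 = 0.006695
t = 4.31 years = 1573 d
v = L / t = 514 / 1573 = 0.3267 m/d
K = v · n / i = 0.3267 × 0.16 / 0.006695 = 7.81 m/d

7.81 m/d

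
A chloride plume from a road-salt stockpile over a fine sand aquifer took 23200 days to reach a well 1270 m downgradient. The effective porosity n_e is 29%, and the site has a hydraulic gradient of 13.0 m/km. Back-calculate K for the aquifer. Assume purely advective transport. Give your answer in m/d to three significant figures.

v = L / t = 1270 / 23200 = 0.05474 m/d
K = v · n / i = 0.05474 × 0.29 / 0.013 = 1.22 m/d

1.22 m/d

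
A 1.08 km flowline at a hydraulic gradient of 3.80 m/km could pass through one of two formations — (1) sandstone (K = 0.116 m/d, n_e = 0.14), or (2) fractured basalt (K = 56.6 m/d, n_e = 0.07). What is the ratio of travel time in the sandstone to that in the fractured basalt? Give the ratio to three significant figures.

976

Unit 1 (sandstone): v = 0.116×0.0038/0.14 = 0.003149 m/d, t = 1080/0.003149 = 343000 d
Unit 2 (fractured basalt): v = 56.6×0.0038/0.07 = 3.073 m/d, t = 1080/3.073 = 351.5 d
t(sandstone) / t(fractured basalt) = 343000/351.5 = 976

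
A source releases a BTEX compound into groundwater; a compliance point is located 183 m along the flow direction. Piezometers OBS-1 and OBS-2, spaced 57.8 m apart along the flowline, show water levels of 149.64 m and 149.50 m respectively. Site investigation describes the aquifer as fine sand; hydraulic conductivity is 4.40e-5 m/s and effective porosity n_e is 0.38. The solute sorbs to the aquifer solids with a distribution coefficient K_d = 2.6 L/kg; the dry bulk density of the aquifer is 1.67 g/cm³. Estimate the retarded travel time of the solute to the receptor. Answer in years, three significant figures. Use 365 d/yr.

257 years

Hydraulic gradient i = (149.64 − 149.50) / 57.8 = 0.14 / 57.8 = 0.002422
K = 4.40e-5 m/s × 86400 s/d = 3.802 m/d
Darcy flux q = K·i = 3.802 × 0.002422 = 0.009208 m/d
Average linear velocity = 0.009208 / 0.38 = 0.02423 m/d
Retardation R = 1 + ρ_b·K_d/n = 1 + 1.67×2.6/0.38 = 12.43
Contaminant velocity v_c = v/R = 0.02423/12.43 = 0.001950 m/d
t = L/v_c = 183/0.001950 = 93840 d
   = 93840/365 = 257 yr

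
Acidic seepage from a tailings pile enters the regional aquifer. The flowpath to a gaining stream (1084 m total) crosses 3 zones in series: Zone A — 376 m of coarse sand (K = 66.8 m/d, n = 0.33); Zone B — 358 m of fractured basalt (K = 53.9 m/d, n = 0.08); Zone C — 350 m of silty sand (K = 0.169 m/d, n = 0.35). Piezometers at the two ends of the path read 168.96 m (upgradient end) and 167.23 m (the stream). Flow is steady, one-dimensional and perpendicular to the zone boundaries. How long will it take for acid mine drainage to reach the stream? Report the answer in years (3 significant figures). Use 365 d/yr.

908 years

Total head drop ΔH = 168.96 − 167.23 = 1.73 m
Continuity: the same q passes through each zone, so ΔH = q·Σ(L_j/K_j) — the zones act as resistances in series.
Σ(L/K) = 376/66.8 + 358/53.9 + 350/0.169 = 5.629 + 6.642 + 2071 = 2083 d
q = ΔH / Σ(L/K) = 1.73 / 2083 = 8.304e-4 m/d (same in every zone)
Zone A: v = q/n = 8.304e-4/0.33 = 0.002516 m/d → t_A = 376/0.002516 = 149400 d
Zone B: v = q/n = 8.304e-4/0.08 = 0.01038 m/d → t_B = 358/0.01038 = 34490 d
Zone C: v = q/n = 8.304e-4/0.35 = 0.002373 m/d → t_C = 350/0.002373 = 147500 d
Total t = 149400 + 34490 + 147500 = 331400 d
   = 331400 / 365 = 908 yr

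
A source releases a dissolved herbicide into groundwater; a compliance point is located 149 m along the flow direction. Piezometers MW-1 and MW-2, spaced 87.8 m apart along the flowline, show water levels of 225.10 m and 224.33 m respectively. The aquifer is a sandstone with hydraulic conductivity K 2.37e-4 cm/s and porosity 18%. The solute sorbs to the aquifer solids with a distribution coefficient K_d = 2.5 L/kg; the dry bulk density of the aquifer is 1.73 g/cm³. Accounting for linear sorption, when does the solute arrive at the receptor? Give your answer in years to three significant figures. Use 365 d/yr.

Hydraulic gradient i = (225.10 − 224.33) / 87.8 = 0.77 / 87.8 = 0.008770
K = 2.37e-4 cm/s × 864 = 0.2048 m/d
Darcy flux q = K·i = 0.2048 × 0.008770 = 0.001796 m/d
v_s = q/n_e = 0.001796/0.18 = 0.009977 m/d
Retardation R = 1 + ρ_b·K_d/n = 1 + 1.73×2.5/0.18 = 25.03
Contaminant velocity v_c = v/R = 0.009977/25.03 = 3.986e-4 m/d
t = L/v_c = 149/3.986e-4 = 373800 d
   = 373800/365 = 1020 yr

1020 years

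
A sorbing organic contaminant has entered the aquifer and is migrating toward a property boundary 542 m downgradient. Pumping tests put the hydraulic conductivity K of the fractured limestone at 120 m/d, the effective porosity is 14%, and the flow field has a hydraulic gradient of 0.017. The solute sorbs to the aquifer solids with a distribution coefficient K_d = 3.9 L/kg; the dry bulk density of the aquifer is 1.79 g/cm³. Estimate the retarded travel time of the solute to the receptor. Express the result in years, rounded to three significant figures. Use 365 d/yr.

5.18 years

Darcy flux q = K·i = 120 × 0.017 = 2.040 m/d
Seepage velocity v = q / n = 2.040 / 0.14 = 14.57 m/d
Retardation R = 1 + ρ_b·K_d/n = 1 + 1.79×3.9/0.14 = 50.86
Contaminant velocity v_c = v/R = 14.57/50.86 = 0.2865 m/d
t = L/v_c = 542/0.2865 = 1892 d
   = 1892/365 = 5.18 yr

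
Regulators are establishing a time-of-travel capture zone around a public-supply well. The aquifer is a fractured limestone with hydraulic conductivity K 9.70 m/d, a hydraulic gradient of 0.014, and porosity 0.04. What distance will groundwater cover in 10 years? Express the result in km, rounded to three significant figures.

q = Ki = 9.70 × 0.014 = 0.1358 m/d
Average linear velocity = 0.1358 / 0.04 = 3.395 m/d
T = 10 yr × 365 = 3650 d
L = v × T = 3.395 × 3650 = 12390 m
   = 12.4 km

12.4 km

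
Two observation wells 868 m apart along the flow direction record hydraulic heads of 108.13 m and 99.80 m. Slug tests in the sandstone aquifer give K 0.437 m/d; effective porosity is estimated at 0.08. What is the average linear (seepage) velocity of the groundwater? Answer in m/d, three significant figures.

Hydraulic gradient i = (108.13 − 99.80) / 868 = 8.33 / 868 = 0.009597
q = Ki = 0.437 × 0.009597 = 0.004194 m/d
Seepage velocity v = q / n = 0.004194 / 0.08 = 0.05242 m/d

0.0524 m/d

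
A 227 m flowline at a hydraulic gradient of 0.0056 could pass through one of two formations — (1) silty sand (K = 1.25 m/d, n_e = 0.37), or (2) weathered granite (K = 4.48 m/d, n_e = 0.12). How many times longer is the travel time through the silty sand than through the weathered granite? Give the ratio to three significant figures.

Unit 1 (silty sand): v = 1.25×0.0056/0.37 = 0.01892 m/d, t = 227/0.01892 = 12000 d
Unit 2 (weathered granite): v = 4.48×0.0056/0.12 = 0.2091 m/d, t = 227/0.2091 = 1086 d
t(silty sand) / t(weathered granite) = 12000/1086 = 11.1

11.1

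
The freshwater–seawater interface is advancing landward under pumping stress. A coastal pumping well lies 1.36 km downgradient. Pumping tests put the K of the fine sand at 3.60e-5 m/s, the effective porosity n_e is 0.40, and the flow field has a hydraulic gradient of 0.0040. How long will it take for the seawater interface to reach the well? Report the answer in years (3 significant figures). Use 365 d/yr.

K = 3.60e-5 m/s × 86400 s/d = 3.110 m/d
q = Ki = 3.110 × 0.0040 = 0.01244 m/d
v = Ki/n = 3.110·0.0040/0.40 = 0.03110 m/d
L = 1.36 km = 1360 m
t = L / v = 1360 / 0.03110 = 43720 d
   = 43720 / 365 = 120 yr

120 years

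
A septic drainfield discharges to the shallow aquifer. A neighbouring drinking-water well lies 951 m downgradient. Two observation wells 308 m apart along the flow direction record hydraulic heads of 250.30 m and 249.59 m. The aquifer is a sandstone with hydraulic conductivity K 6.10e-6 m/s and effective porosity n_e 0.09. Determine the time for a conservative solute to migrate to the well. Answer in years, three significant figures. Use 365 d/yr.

Hydraulic gradient i = (250.30 − 249.59) / 308 = 0.71 / 308 = 0.002305
K = 6.10e-6 m/s × 86400 s/d = 0.5270 m/d
q = Ki = 0.5270 × 0.002305 = 0.001215 m/d
Seepage velocity v = q / n = 0.001215 / 0.09 = 0.01350 m/d
t = L / v = 951 / 0.01350 = 70450 d
   = 70450 / 365 = 193 yr

193 years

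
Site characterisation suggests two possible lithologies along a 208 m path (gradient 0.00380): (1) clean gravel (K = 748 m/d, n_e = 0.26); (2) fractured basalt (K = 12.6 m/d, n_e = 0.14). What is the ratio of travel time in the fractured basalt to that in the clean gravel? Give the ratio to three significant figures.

32.0

Unit 1 (clean gravel): v = 748×0.0038/0.26 = 10.93 m/d, t = 208/10.93 = 19.03 d
Unit 2 (fractured basalt): v = 12.6×0.0038/0.14 = 0.3420 m/d, t = 208/0.3420 = 608.2 d
t(fractured basalt) / t(clean gravel) = 608.2/19.03 = 32.0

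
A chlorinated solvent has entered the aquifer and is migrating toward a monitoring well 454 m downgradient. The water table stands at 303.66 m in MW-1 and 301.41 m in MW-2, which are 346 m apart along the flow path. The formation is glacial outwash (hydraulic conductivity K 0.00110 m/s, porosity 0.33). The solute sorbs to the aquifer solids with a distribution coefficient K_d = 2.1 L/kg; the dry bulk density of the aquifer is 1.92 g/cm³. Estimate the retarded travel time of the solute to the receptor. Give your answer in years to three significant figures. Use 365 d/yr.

Hydraulic gradient i = (303.66 − 301.41) / 346 = 2.25 / 346 = 0.006503
K = 0.00110 m/s × 86400 s/d = 95.04 m/d
q = Ki = 95.04 × 0.006503 = 0.6180 m/d
v_s = q/n_e = 0.6180/0.33 = 1.873 m/d
Retardation R = 1 + ρ_b·K_d/n = 1 + 1.92×2.1/0.33 = 13.22
Contaminant velocity v_c = v/R = 1.873/13.22 = 0.1417 m/d
t = L/v_c = 454/0.1417 = 3204 d
   = 3204/365 = 8.78 yr

8.78 years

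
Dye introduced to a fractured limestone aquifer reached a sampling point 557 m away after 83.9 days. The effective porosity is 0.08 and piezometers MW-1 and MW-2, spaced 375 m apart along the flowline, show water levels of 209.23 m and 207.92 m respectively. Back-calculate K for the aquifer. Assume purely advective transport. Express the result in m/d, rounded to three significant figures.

Hydraulic gradient i = (209.23 − 207.92) / 375 = 1.31 / 375 = 0.003493
v = L / t = 557 / 83.9 = 6.639 m/d
K = v · n / i = 6.639 × 0.08 / 0.003493 = 152 m/d

152 m/d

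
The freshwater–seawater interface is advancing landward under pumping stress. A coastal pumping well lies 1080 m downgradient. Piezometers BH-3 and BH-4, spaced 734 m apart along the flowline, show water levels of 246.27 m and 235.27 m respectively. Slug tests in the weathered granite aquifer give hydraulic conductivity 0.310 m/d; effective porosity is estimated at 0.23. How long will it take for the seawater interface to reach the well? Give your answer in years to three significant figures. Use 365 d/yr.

146 years

Hydraulic gradient i = (246.27 − 235.27) / 734 = 11.00 / 734 = 0.01499
Darcy flux q = K·i = 0.310 × 0.01499 = 0.004646 m/d
v = Ki/n = 0.310·0.01499/0.23 = 0.02020 m/d
t = L / v = 1080 / 0.02020 = 53470 d
   = 53470 / 365 = 146 yr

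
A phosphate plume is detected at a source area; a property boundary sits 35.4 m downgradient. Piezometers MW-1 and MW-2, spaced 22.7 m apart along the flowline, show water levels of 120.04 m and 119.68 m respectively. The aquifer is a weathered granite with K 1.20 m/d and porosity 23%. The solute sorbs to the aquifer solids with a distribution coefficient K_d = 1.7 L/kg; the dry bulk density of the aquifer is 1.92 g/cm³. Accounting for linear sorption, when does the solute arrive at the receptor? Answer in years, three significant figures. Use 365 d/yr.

Hydraulic gradient i = (120.04 − 119.68) / 22.7 = 0.36 / 22.7 = 0.01586
Specific discharge q = 1.20 × 0.01586 = 0.01903 m/d
Average linear velocity = 0.01903 / 0.23 = 0.08274 m/d
Retardation R = 1 + ρ_b·K_d/n = 1 + 1.92×1.7/0.23 = 15.19
Contaminant velocity v_c = v/R = 0.08274/15.19 = 0.005447 m/d
t = L/v_c = 35.4/0.005447 = 6499 d
   = 6499/365 = 17.8 yr

17.8 years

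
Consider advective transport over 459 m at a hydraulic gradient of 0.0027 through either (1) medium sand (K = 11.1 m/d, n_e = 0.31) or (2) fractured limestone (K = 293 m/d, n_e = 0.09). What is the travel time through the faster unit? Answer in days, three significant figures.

52.2 days

Unit 1 (medium sand): v = 11.1×0.0027/0.31 = 0.09668 m/d, t = 459/0.09668 = 4748 d
Unit 2 (fractured limestone): v = 293×0.0027/0.09 = 8.790 m/d, t = 459/8.790 = 52.22 d
Faster unit: t = 52.2 d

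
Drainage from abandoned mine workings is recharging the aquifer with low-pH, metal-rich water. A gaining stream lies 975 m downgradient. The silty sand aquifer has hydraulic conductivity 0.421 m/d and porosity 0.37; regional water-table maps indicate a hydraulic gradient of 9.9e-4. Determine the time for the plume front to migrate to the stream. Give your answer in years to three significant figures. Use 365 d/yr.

2370 years

Darcy flux q = K·i = 0.421 × 9.9e-4 = 4.168e-4 m/d
Seepage velocity v = q / n = 4.168e-4 / 0.37 = 0.001126 m/d
t = L / v = 975 / 0.001126 = 865500 d
   = 865500 / 365 = 2370 yr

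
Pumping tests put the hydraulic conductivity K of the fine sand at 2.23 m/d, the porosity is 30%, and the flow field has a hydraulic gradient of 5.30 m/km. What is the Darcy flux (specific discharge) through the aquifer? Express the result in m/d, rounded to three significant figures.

0.0118 m/d

Darcy flux q = K·i = 2.23 × 0.0053 = 0.01182 m/d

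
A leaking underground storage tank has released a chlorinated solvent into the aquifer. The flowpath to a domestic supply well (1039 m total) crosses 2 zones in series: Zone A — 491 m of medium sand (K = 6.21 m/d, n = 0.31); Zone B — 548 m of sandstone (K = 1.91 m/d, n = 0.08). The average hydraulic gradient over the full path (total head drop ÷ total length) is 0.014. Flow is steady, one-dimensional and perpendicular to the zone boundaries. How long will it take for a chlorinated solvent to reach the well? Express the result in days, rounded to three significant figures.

Steady 1-D flow in series ⇒ the Darcy flux q is identical in every zone and the zone head losses add (resistances L/K in series).
Σ(L/K) = 491/6.21 + 548/1.91 = 79.07 + 286.9 = 366.0 d
K_eq = L_total / Σ(L/K) = 1039 / 366.0 = 2.839 m/d
q = K_eq · i = 2.839 × 0.014 = 0.03975 m/d (same in every zone)
Zone A: v = q/n = 0.03975/0.31 = 0.1282 m/d → t_A = 491/0.1282 = 3830 d
Zone B: v = q/n = 0.03975/0.08 = 0.4968 m/d → t_B = 548/0.4968 = 1103 d
Total t = 3830 + 1103 = 4933 d

4930 days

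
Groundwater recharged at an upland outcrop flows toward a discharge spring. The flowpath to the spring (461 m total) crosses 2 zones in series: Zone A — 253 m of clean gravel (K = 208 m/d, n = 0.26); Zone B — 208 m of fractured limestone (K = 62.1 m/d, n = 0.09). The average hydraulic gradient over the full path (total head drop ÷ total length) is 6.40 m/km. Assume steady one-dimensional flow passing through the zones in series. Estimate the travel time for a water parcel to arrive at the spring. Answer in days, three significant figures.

131 days

Continuity: the same q passes through each zone, so ΔH = q·Σ(L_j/K_j) — the zones act as resistances in series.
Σ(L/K) = 253/208 + 208/62.1 = 1.216 + 3.349 = 4.566 d
K_eq = L_total / Σ(L/K) = 461 / 4.566 = 101.0 m/d
q = K_eq · i = 101.0 × 0.0064 = 0.6462 m/d (same in every zone)
Zone A: v = q/n = 0.6462/0.26 = 2.485 m/d → t_A = 253/2.485 = 101.8 d
Zone B: v = q/n = 0.6462/0.09 = 7.180 m/d → t_B = 208/7.180 = 28.97 d
Total t = 101.8 + 28.97 = 130.8 d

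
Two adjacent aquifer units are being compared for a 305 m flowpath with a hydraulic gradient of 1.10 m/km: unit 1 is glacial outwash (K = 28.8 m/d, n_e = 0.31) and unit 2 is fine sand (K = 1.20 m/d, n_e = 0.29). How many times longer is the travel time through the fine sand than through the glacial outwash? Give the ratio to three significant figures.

Unit 1 (glacial outwash): v = 28.8×0.0011/0.31 = 0.1022 m/d, t = 305/0.1022 = 2985 d
Unit 2 (fine sand): v = 1.20×0.0011/0.29 = 0.004552 m/d, t = 305/0.004552 = 67010 d
t(fine sand) / t(glacial outwash) = 67010/2985 = 22.5

22.5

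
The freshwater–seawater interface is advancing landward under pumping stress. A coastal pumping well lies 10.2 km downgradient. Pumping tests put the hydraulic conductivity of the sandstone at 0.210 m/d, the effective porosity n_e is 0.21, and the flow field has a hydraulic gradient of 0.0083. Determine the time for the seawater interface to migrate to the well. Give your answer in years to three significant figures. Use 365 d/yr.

Specific discharge q = 0.210 × 0.0083 = 0.001743 m/d
Seepage velocity v = q / n = 0.001743 / 0.21 = 0.008300 m/d
L = 10.2 km = 10200 m
t = L / v = 10200 / 0.008300 = 1.229e6 d
   = 1.229e6 / 365 = 3370 yr

3370 years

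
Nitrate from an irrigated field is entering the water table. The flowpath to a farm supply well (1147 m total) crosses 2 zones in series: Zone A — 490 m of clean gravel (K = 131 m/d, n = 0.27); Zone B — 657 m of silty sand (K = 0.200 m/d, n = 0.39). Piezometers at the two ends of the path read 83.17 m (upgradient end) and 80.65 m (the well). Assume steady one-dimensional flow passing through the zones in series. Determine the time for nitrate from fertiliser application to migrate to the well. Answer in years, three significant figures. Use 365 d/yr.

1390 years

Total head drop ΔH = 83.17 − 80.65 = 2.52 m
Continuity: the same q passes through each zone, so ΔH = q·Σ(L_j/K_j) — the zones act as resistances in series.
Σ(L/K) = 490/131 + 657/0.200 = 3.740 + 3285 = 3289 d
q = ΔH / Σ(L/K) = 2.52 / 3289 = 7.663e-4 m/d (same in every zone)
Zone A: v = q/n = 7.663e-4/0.27 = 0.002838 m/d → t_A = 490/0.002838 = 172700 d
Zone B: v = q/n = 7.663e-4/0.39 = 0.001965 m/d → t_B = 657/0.001965 = 334400 d
Total t = 172700 + 334400 = 507100 d
   = 507100 / 365 = 1390 yr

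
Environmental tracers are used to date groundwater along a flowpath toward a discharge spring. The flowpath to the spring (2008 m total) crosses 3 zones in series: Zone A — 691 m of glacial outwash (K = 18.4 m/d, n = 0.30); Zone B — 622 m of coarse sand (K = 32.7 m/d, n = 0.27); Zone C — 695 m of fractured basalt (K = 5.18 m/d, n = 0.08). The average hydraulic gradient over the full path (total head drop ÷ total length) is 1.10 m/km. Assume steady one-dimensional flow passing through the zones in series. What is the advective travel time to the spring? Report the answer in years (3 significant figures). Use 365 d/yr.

Steady 1-D flow in series ⇒ the Darcy flux q is identical in every zone and the zone head losses add (resistances L/K in series).
Σ(L/K) = 691/18.4 + 622/32.7 + 695/5.18 = 37.55 + 19.02 + 134.2 = 190.7 d
K_eq = L_total / Σ(L/K) = 2008 / 190.7 = 10.53 m/d
q = K_eq · i = 10.53 × 0.0011 = 0.01158 m/d (same in every zone)
Zone A: v = q/n = 0.01158/0.30 = 0.03860 m/d → t_A = 691/0.03860 = 17900 d
Zone B: v = q/n = 0.01158/0.27 = 0.04289 m/d → t_B = 622/0.04289 = 14500 d
Zone C: v = q/n = 0.01158/0.08 = 0.1447 m/d → t_C = 695/0.1447 = 4801 d
Total t = 17900 + 14500 + 4801 = 37210 d
   = 37210 / 365 = 102 yr

102 years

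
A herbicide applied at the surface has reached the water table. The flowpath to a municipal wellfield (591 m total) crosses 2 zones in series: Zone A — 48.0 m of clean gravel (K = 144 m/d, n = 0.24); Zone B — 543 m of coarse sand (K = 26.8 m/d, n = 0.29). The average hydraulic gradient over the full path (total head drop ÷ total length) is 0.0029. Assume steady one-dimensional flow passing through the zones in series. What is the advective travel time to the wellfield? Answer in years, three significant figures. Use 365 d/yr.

5.56 years

Continuity: the same q passes through each zone, so ΔH = q·Σ(L_j/K_j) — the zones act as resistances in series.
Σ(L/K) = 48.0/144 + 543/26.8 = 0.3333 + 20.26 = 20.59 d
K_eq = L_total / Σ(L/K) = 591 / 20.59 = 28.70 m/d
q = K_eq · i = 28.70 × 0.0029 = 0.08322 m/d (same in every zone)
Zone A: v = q/n = 0.08322/0.24 = 0.3468 m/d → t_A = 48.0/0.3468 = 138.4 d
Zone B: v = q/n = 0.08322/0.29 = 0.2870 m/d → t_B = 543/0.2870 = 1892 d
Total t = 138.4 + 1892 = 2031 d
   = 2031 / 365 = 5.56 yr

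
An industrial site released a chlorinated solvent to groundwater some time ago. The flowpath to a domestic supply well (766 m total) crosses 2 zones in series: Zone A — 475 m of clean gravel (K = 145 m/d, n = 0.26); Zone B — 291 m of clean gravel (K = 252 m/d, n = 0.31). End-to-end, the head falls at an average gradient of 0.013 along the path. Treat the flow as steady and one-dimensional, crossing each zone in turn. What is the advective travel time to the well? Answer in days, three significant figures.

95.1 days

Steady 1-D flow in series ⇒ the Darcy flux q is identical in every zone and the zone head losses add (resistances L/K in series).
Σ(L/K) = 475/145 + 291/252 = 3.276 + 1.155 = 4.431 d
K_eq = L_total / Σ(L/K) = 766 / 4.431 = 172.9 m/d
q = K_eq · i = 172.9 × 0.013 = 2.248 m/d (same in every zone)
Zone A: v = q/n = 2.248/0.26 = 8.644 m/d → t_A = 475/8.644 = 54.95 d
Zone B: v = q/n = 2.248/0.31 = 7.250 m/d → t_B = 291/7.250 = 40.14 d
Total t = 54.95 + 40.14 = 95.09 d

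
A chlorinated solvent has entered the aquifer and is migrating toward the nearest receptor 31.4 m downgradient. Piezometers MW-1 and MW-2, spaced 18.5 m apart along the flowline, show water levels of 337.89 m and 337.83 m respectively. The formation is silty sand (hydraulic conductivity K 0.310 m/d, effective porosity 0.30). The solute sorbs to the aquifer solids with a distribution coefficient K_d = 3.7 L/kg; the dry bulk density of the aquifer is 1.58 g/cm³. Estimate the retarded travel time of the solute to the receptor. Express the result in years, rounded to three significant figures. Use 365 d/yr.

526 years

Hydraulic gradient i = (337.89 − 337.83) / 18.5 = 0.06 / 18.5 = 0.003243
Darcy flux q = K·i = 0.310 × 0.003243 = 0.001005 m/d
v = Ki/n = 0.310·0.003243/0.30 = 0.003351 m/d
Retardation R = 1 + ρ_b·K_d/n = 1 + 1.58×3.7/0.30 = 20.49
Contaminant velocity v_c = v/R = 0.003351/20.49 = 1.636e-4 m/d
t = L/v_c = 31.4/1.636e-4 = 191900 d
   = 191900/365 = 526 yr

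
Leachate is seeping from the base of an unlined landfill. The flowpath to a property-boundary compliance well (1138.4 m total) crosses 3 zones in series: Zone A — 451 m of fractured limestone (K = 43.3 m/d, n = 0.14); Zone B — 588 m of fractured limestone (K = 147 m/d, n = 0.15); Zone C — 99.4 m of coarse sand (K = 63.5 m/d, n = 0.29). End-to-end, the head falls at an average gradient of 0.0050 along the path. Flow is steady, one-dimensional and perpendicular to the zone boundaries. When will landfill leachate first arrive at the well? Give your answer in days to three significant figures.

For zones in series the flux q is common to all zones; the equivalent conductivity is the harmonic (thickness-weighted) mean, K_eq = L_total / Σ(L_j/K_j).
Σ(L/K) = 451/43.3 + 588/147 + 99.4/63.5 = 10.42 + 4.000 + 1.565 = 15.98 d
K_eq = L_total / Σ(L/K) = 1138.4 / 15.98 = 71.23 m/d
q = K_eq · i = 71.23 × 0.0050 = 0.3562 m/d (same in every zone)
Zone A: v = q/n = 0.3562/0.14 = 2.544 m/d → t_A = 451/2.544 = 177.3 d
Zone B: v = q/n = 0.3562/0.15 = 2.374 m/d → t_B = 588/2.374 = 247.6 d
Zone C: v = q/n = 0.3562/0.29 = 1.228 m/d → t_C = 99.4/1.228 = 80.93 d
Total t = 177.3 + 247.6 + 80.93 = 505.8 d

506 days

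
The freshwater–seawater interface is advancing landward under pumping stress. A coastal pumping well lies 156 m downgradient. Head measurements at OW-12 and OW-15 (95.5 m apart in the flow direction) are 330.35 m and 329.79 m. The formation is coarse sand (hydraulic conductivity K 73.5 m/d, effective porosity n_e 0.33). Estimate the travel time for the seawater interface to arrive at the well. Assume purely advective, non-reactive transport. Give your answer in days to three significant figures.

119 days

Hydraulic gradient i = (330.35 − 329.79) / 95.5 = 0.56 / 95.5 = 0.005864
Specific discharge q = 73.5 × 0.005864 = 0.4310 m/d
v = Ki/n = 73.5·0.005864/0.33 = 1.306 m/d
t = L / v = 156 / 1.306 = 119.4 d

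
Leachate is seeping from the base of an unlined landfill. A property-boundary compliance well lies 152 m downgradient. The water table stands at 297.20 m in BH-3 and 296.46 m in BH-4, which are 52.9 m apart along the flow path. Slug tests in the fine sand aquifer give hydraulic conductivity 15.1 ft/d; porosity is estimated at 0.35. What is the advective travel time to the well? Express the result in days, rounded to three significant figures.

826 days

Hydraulic gradient i = (297.20 − 296.46) / 52.9 = 0.74 / 52.9 = 0.01399
K = 15.1 ft/d × 0.3048 = 4.602 m/d
Specific discharge q = 4.602 × 0.01399 = 0.06438 m/d
v = Ki/n = 4.602·0.01399/0.35 = 0.1840 m/d
t = L / v = 152 / 0.1840 = 826.3 d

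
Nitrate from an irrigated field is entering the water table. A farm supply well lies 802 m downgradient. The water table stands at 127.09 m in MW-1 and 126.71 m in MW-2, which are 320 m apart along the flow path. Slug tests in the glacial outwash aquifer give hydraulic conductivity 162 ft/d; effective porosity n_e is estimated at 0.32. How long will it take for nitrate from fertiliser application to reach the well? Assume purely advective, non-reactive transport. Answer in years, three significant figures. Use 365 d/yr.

12.0 years

Hydraulic gradient i = (127.09 − 126.71) / 320 = 0.38 / 320 = 0.001188
K = 162 ft/d × 0.3048 = 49.38 m/d
Darcy flux q = K·i = 49.38 × 0.001188 = 0.05864 m/d
Seepage velocity v = q / n = 0.05864 / 0.32 = 0.1832 m/d
t = L / v = 802 / 0.1832 = 4377 d
   = 4377 / 365 = 12.0 yr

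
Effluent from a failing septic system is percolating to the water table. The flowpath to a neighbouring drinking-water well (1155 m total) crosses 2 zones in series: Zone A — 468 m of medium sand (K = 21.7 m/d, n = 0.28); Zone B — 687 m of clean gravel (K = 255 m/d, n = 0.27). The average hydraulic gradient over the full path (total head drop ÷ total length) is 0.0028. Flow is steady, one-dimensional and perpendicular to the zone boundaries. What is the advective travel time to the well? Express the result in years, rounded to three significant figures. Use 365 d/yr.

6.51 years

Steady 1-D flow in series ⇒ the Darcy flux q is identical in every zone and the zone head losses add (resistances L/K in series).
Σ(L/K) = 468/21.7 + 687/255 = 21.57 + 2.694 = 24.26 d
K_eq = L_total / Σ(L/K) = 1155 / 24.26 = 47.61 m/d
q = K_eq · i = 47.61 × 0.0028 = 0.1333 m/d (same in every zone)
Zone A: v = q/n = 0.1333/0.28 = 0.4761 m/d → t_A = 468/0.4761 = 983.0 d
Zone B: v = q/n = 0.1333/0.27 = 0.4937 m/d → t_B = 687/0.4937 = 1392 d
Total t = 983.0 + 1392 = 2375 d
   = 2375 / 365 = 6.51 yr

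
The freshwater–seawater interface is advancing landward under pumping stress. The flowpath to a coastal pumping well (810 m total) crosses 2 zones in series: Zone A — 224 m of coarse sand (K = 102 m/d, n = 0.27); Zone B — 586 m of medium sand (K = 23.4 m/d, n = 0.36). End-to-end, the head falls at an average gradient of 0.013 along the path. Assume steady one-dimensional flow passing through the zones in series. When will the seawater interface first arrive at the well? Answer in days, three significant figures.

702 days

Continuity: the same q passes through each zone, so ΔH = q·Σ(L_j/K_j) — the zones act as resistances in series.
Σ(L/K) = 224/102 + 586/23.4 = 2.196 + 25.04 = 27.24 d
K_eq = L_total / Σ(L/K) = 810 / 27.24 = 29.74 m/d
q = K_eq · i = 29.74 × 0.013 = 0.3866 m/d (same in every zone)
Zone A: v = q/n = 0.3866/0.27 = 1.432 m/d → t_A = 224/1.432 = 156.4 d
Zone B: v = q/n = 0.3866/0.36 = 1.074 m/d → t_B = 586/1.074 = 545.7 d
Total t = 156.4 + 545.7 = 702.2 d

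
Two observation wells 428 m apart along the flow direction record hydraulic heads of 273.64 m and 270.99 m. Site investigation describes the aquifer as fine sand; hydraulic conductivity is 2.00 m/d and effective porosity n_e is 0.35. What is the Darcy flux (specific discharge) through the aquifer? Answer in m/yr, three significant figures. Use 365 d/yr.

4.52 m/yr

Hydraulic gradient i = (273.64 − 270.99) / 428 = 2.65 / 428 = 0.006192
Specific discharge q = 2.00 × 0.006192 = 0.01238 m/d
   = 0.01238 × 365 = 4.52 m/yr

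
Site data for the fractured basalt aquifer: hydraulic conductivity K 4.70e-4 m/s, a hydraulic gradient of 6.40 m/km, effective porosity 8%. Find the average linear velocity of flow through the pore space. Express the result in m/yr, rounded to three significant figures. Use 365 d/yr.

1190 m/yr

K = 4.70e-4 m/s × 86400 s/d = 40.61 m/d
q = Ki = 40.61 × 0.0064 = 0.2599 m/d
v_s = q/n_e = 0.2599/0.08 = 3.249 m/d
   = 3.249 × 365 = 1190 m/yr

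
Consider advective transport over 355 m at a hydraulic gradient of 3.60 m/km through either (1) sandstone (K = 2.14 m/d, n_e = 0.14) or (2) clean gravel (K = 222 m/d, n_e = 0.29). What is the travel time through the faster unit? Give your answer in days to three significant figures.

129 days

Unit 1 (sandstone): v = 2.14×0.0036/0.14 = 0.05503 m/d, t = 355/0.05503 = 6451 d
Unit 2 (clean gravel): v = 222×0.0036/0.29 = 2.756 m/d, t = 355/2.756 = 128.8 d
Faster unit: t = 129 d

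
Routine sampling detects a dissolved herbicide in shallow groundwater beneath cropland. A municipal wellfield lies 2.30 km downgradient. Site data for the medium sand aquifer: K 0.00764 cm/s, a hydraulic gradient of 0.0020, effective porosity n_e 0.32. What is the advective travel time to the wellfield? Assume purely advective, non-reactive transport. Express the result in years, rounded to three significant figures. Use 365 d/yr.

153 years

K = 0.00764 cm/s × 864 = 6.601 m/d
Specific discharge q = 6.601 × 0.0020 = 0.01320 m/d
Average linear velocity = 0.01320 / 0.32 = 0.04126 m/d
L = 2.30 km = 2300 m
t = L / v = 2300 / 0.04126 = 55750 d
   = 55750 / 365 = 153 yr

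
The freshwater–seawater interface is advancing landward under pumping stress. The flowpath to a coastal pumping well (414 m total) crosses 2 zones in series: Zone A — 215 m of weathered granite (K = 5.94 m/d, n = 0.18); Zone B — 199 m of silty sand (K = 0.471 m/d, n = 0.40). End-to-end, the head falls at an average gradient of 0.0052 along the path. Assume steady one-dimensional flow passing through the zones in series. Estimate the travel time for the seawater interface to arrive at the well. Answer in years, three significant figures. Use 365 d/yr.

69.1 years

Continuity: the same q passes through each zone, so ΔH = q·Σ(L_j/K_j) — the zones act as resistances in series.
Σ(L/K) = 215/5.94 + 199/0.471 = 36.20 + 422.5 = 458.7 d
K_eq = L_total / Σ(L/K) = 414 / 458.7 = 0.9025 m/d
q = K_eq · i = 0.9025 × 0.0052 = 0.004693 m/d (same in every zone)
Zone A: v = q/n = 0.004693/0.18 = 0.02607 m/d → t_A = 215/0.02607 = 8246 d
Zone B: v = q/n = 0.004693/0.40 = 0.01173 m/d → t_B = 199/0.01173 = 16960 d
Total t = 8246 + 16960 = 25210 d
   = 25210 / 365 = 69.1 yr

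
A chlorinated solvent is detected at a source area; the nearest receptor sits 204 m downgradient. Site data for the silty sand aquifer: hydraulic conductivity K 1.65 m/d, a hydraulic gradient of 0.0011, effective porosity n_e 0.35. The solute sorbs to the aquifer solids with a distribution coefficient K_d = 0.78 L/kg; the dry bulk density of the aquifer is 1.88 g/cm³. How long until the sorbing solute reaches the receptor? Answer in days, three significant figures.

204000 days

Darcy flux q = K·i = 1.65 × 0.0011 = 0.001815 m/d
v = Ki/n = 1.65·0.0011/0.35 = 0.005186 m/d
Retardation R = 1 + ρ_b·K_d/n = 1 + 1.88×0.78/0.35 = 5.190
Contaminant velocity v_c = v/R = 0.005186/5.190 = 9.992e-4 m/d
t = L/v_c = 204/9.992e-4 = 204200 d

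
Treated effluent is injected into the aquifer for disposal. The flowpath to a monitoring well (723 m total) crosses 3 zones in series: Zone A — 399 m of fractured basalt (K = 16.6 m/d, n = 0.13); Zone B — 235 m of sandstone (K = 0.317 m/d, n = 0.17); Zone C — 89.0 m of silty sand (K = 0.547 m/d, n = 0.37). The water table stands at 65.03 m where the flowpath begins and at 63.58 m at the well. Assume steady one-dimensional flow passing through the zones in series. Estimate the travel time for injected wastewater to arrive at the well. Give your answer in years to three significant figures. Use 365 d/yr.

Total head drop ΔH = 65.03 − 63.58 = 1.45 m
Continuity: the same q passes through each zone, so ΔH = q·Σ(L_j/K_j) — the zones act as resistances in series.
Σ(L/K) = 399/16.6 + 235/0.317 + 89.0/0.547 = 24.04 + 741.3 + 162.7 = 928.1 d
q = ΔH / Σ(L/K) = 1.45 / 928.1 = 0.001562 m/d (same in every zone)
Zone A: v = q/n = 0.001562/0.13 = 0.01202 m/d → t_A = 399/0.01202 = 33200 d
Zone B: v = q/n = 0.001562/0.17 = 0.009191 m/d → t_B = 235/0.009191 = 25570 d
Zone C: v = q/n = 0.001562/0.37 = 0.004223 m/d → t_C = 89.0/0.004223 = 21080 d
Total t = 33200 + 25570 + 21080 = 79850 d
   = 79850 / 365 = 219 yr

219 years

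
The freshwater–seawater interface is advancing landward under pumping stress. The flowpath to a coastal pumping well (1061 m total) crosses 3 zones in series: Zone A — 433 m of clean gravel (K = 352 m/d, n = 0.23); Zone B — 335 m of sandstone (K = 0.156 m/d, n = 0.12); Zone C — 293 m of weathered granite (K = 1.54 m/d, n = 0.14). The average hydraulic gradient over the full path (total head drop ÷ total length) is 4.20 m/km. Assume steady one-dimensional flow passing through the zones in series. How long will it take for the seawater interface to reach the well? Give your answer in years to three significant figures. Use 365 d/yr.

260 years

For zones in series the flux q is common to all zones; the equivalent conductivity is the harmonic (thickness-weighted) mean, K_eq = L_total / Σ(L_j/K_j).
Σ(L/K) = 433/352 + 335/0.156 + 293/1.54 = 1.230 + 2147 + 190.3 = 2339 d
K_eq = L_total / Σ(L/K) = 1061 / 2339 = 0.4536 m/d
q = K_eq · i = 0.4536 × 0.0042 = 0.001905 m/d (same in every zone)
Zone A: v = q/n = 0.001905/0.23 = 0.008284 m/d → t_A = 433/0.008284 = 52270 d
Zone B: v = q/n = 0.001905/0.12 = 0.01588 m/d → t_B = 335/0.01588 = 21100 d
Zone C: v = q/n = 0.001905/0.14 = 0.01361 m/d → t_C = 293/0.01361 = 21530 d
Total t = 52270 + 21100 + 21530 = 94900 d
   = 94900 / 365 = 260 yr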